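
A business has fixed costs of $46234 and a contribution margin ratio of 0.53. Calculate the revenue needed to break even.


Formula: BER = Fixed Costs / Contribution Margin Ratio
BER = $46234 / 0.53
BER = $87233.96 (to the nearest cent)

$87233.96


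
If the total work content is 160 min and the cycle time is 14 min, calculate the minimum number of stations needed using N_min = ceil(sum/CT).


Formula: N_min = ceil(Sum of Task Times / Cycle Time)
N_min = ceil(160 min / 14 min) = ceil(11.4286)
N_min = 12 stations

12


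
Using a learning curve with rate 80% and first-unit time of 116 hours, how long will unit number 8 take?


Formula: T_n = T_1 * (learning_rate)^(log2(n)) where learning_rate = rate/100
Doublings = log2(8) = 3
T_n = 116 * 0.8^3
T_n = 116 * 0.512 = 59.4 hours

59.4 hours


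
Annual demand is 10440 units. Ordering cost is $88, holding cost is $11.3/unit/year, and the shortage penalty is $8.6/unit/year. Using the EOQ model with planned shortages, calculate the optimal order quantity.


Formula: EOQ* = sqrt(2DS/H) * sqrt((H+P)/P)
Base EOQ = sqrt(2*10440*88/11.3) = 403.24 units
Correction = sqrt((11.3+8.6)/8.6) = 1.52117
EOQ* = 403.24 * 1.52117 = 613.4 units

613.4 units


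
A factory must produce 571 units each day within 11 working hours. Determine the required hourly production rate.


Formula: Production Rate = Daily Demand / Available Hours
Rate = 571 units/day / 11 hours/day
Rate = 51.9 units/hour

51.9 units/hour


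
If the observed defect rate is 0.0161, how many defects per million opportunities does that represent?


DPMO = defect_rate * 1000000 = 0.0161 * 1000000

16100


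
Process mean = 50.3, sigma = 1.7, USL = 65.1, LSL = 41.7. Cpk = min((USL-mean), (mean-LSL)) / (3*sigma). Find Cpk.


Cpu = (65.1 - 50.3) / (3 * 1.7) = 2.9
Cpl = (50.3 - 41.7) / (3 * 1.7) = 1.69
Cpk = min(2.9, 1.69) = 1.69

1.69


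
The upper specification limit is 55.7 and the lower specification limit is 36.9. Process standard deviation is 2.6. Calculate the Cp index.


Cp = (55.7 - 36.9) / (6 * 2.6)

1.21


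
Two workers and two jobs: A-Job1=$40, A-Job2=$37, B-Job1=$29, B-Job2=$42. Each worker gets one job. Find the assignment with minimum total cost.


Option 1: A->1 + B->2 = $40 + $42 = $82
Option 2: A->2 + B->1 = $37 + $29 = $66
Min cost = min($82, $66) = $66

$66


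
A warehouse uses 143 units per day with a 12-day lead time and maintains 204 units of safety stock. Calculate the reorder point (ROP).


Formula: ROP = (Daily Demand * Lead Time) + Safety Stock
Demand during lead time = 143 * 12 = 1716 units
ROP = 1716 + 204 = 1920 units

1920 units


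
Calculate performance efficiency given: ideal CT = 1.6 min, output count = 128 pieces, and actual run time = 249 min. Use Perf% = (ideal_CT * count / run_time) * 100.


Formula: Performance = (Ideal CT * Total Count) / Run Time * 100
Ideal output time = 1.6 * 128 = 204.8 min
Performance = 204.8 / 249 * 100 = 82.2%

82.2%


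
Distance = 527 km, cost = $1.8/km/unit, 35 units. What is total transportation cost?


TC = dist * cost * units = 527 * 1.8 * 35 = $33201.00

$33201.00


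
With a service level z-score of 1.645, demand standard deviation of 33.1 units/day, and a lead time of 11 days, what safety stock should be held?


Formula: SS = z * sigma_d * sqrt(LT)
sqrt(LT) = sqrt(11) = 3.3166
SS = 1.645 * 33.1 * 3.3166
SS = 180.6 units

180.6 units


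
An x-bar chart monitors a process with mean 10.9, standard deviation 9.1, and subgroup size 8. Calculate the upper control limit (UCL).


UCL = 10.9 + 3 * 9.1 / sqrt(8)

20.55


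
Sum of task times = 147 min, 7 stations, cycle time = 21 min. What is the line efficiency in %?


Formula: Efficiency = Sum of Task Times / (N_stations * CT) * 100
Total station capacity = 7 stations * 21 min = 147 min
Efficiency = 147 / 147 * 100 = 100.0%

100.0%


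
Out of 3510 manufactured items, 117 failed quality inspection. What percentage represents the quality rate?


Formula: Quality Rate = Good Pieces / Total Pieces * 100
Good pieces = 3510 - 117 = 3393
QR = 3393 / 3510 * 100 = 96.7%

96.7%


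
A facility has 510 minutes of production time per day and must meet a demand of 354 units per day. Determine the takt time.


Formula: Takt Time = Available Production Time / Customer Demand
Takt = 510 min/day / 354 units/day
Takt = 1.44 min/unit

1.44 min/unit


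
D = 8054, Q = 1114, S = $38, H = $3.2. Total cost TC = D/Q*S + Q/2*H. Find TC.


TC = 8054/1114 * 38 + 1114/2 * 3.2

$2057.13


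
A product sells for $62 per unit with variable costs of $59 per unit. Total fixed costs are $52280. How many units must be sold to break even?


Formula: BEQ = Fixed Costs / (Price - Variable Cost)
Contribution margin = $62 - $59 = $3/unit
BEQ = ceil($52280 / $3/unit) = ceil(17426.67) = 17427 units

17427 units


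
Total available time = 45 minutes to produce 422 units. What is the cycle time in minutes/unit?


Formula: CT = Available Time / Number of Units
CT = 45 min / 422 units
CT = 0.11 min/unit

0.11 min/unit


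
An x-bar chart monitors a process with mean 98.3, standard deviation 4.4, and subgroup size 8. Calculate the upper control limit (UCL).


UCL = 98.3 + 3 * 4.4 / sqrt(8)

102.97


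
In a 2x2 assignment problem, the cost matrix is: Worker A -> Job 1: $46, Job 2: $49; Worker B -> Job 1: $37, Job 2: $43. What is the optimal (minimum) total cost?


Option 1: A->1 + B->2 = $46 + $43 = $89
Option 2: A->2 + B->1 = $49 + $37 = $86
Min cost = min($89, $86) = $86

$86


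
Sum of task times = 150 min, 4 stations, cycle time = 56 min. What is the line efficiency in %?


Formula: Efficiency = Sum of Task Times / (N_stations * CT) * 100
Total station capacity = 4 stations * 56 min = 224 min
Efficiency = 150 / 224 * 100 = 67.0%

67.0%


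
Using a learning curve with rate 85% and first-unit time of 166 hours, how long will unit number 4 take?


Formula: T_n = T_1 * (learning_rate)^(log2(n)) where learning_rate = rate/100
Doublings = log2(4) = 2
T_n = 166 * 0.85^2
T_n = 166 * 0.7225 = 119.9 hours

119.9 hours


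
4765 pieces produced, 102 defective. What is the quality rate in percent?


Formula: Quality Rate = Good Pieces / Total Pieces * 100
Good pieces = 4765 - 102 = 4663
QR = 4663 / 4765 * 100 = 97.9%

97.9%


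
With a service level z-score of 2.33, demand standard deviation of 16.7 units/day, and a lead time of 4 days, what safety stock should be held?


Formula: SS = z * sigma_d * sqrt(LT)
sqrt(LT) = sqrt(4) = 2.0
SS = 2.33 * 16.7 * 2.0
SS = 77.8 units

77.8 units


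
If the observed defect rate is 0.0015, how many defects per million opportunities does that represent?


DPMO = defect_rate * 1000000 = 0.0015 * 1000000

1500


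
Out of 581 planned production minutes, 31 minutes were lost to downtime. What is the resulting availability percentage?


Formula: Availability = (Planned Time - Downtime) / Planned Time * 100
Uptime = 581 - 31 = 550 min
Availability = 550 / 581 * 100 = 94.7%

94.7%


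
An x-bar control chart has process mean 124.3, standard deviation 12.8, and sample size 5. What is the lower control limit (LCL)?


LCL = 124.3 - 3 * 12.8 / sqrt(5)

107.13


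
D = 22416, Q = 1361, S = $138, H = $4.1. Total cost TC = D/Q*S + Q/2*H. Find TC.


TC = 22416/1361 * 138 + 1361/2 * 4.1

$5062.94


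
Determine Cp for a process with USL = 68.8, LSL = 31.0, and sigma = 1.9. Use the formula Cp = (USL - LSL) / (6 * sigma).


Cp = (68.8 - 31.0) / (6 * 1.9)

3.32


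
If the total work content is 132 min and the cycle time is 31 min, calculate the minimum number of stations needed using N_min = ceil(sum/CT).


Formula: N_min = ceil(Sum of Task Times / Cycle Time)
N_min = ceil(132 min / 31 min) = ceil(4.2581)
N_min = 5 stations

5


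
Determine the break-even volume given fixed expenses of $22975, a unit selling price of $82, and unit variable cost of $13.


Formula: BEQ = Fixed Costs / (Price - Variable Cost)
Contribution margin = $82 - $13 = $69/unit
BEQ = ceil($22975 / $69/unit) = ceil(332.97) = 333 units

333 units


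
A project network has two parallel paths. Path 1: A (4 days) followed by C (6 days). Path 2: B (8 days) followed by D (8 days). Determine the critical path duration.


Path 1 = 4 + 6 = 10 days
Path 2 = 8 + 8 = 16 days
Duration = max(10, 16) = 16 days

16 days


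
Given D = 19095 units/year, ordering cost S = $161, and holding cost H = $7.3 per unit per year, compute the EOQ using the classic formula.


Formula: EOQ = sqrt(2 * D * S / H)
Numerator: 2 * 19095 * 161 = 6148590
2DS/H = 6148590 / 7.3 = 842272.6
EOQ = sqrt(842272.6) = 917.8 units

917.8 units


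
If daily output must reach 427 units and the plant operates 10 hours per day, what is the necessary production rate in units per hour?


Formula: Production Rate = Daily Demand / Available Hours
Rate = 427 units/day / 10 hours/day
Rate = 42.7 units/hour

42.7 units/hour


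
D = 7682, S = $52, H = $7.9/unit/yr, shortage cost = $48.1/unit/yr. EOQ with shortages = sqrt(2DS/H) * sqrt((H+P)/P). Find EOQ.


Formula: EOQ* = sqrt(2DS/H) * sqrt((H+P)/P)
Base EOQ = sqrt(2*7682*52/7.9) = 318.01 units
Correction = sqrt((7.9+48.1)/48.1) = 1.079
EOQ* = 318.01 * 1.079 = 343.1 units

343.1 units


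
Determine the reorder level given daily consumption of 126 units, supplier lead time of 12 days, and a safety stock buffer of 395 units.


Formula: ROP = (Daily Demand * Lead Time) + Safety Stock
Demand during lead time = 126 * 12 = 1512 units
ROP = 1512 + 395 = 1907 units

1907 units


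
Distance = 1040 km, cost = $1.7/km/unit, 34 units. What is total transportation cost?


TC = dist * cost * units = 1040 * 1.7 * 34 = $60112.00

$60112.00


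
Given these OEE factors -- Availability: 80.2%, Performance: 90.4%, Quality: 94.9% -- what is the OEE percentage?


Formula: OEE = Availability * Performance * Quality / 10000
A * P = 80.2% * 90.4% / 100 = 72.5%
OEE = 72.5% * 94.9% / 100 = 68.8%

68.8%


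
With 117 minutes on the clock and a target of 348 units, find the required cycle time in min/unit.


Formula: CT = Available Time / Number of Units
CT = 117 min / 348 units
CT = 0.34 min/unit

0.34 min/unit


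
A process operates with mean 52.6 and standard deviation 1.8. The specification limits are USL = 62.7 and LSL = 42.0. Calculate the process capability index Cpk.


Cpu = (62.7 - 52.6) / (3 * 1.8) = 1.87
Cpl = (52.6 - 42.0) / (3 * 1.8) = 1.96
Cpk = min(1.87, 1.96) = 1.87

1.87


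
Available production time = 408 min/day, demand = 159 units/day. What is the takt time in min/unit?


Formula: Takt Time = Available Production Time / Customer Demand
Takt = 408 min/day / 159 units/day
Takt = 2.57 min/unit

2.57 min/unit


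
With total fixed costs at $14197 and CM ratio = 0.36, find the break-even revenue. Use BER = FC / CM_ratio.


Formula: BER = Fixed Costs / Contribution Margin Ratio
BER = $14197 / 0.36
BER = $39436.11 (to the nearest cent)

$39436.11


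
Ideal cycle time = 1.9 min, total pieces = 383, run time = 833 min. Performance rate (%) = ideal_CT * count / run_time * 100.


Formula: Performance = (Ideal CT * Total Count) / Run Time * 100
Ideal output time = 1.9 * 383 = 727.7 min
Performance = 727.7 / 833 * 100 = 87.4%

87.4%


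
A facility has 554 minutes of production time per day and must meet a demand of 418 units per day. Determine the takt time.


Formula: Takt Time = Available Production Time / Customer Demand
Takt = 554 min/day / 418 units/day
Takt = 1.33 min/unit

1.33 min/unit


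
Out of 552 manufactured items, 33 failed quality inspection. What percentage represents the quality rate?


Formula: Quality Rate = Good Pieces / Total Pieces * 100
Good pieces = 552 - 33 = 519
QR = 519 / 552 * 100 = 94.0%

94.0%


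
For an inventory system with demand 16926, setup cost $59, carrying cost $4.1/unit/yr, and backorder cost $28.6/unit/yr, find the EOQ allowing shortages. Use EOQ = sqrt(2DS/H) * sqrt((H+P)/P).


Formula: EOQ* = sqrt(2DS/H) * sqrt((H+P)/P)
Base EOQ = sqrt(2*16926*59/4.1) = 697.95 units
Correction = sqrt((4.1+28.6)/28.6) = 1.06928
EOQ* = 697.95 * 1.06928 = 746.3 units

746.3 units


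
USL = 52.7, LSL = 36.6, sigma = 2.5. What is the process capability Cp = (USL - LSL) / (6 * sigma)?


Cp = (52.7 - 36.6) / (6 * 2.5)

1.07


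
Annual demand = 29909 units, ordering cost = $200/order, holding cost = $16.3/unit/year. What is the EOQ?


Formula: EOQ = sqrt(2 * D * S / H)
Numerator: 2 * 29909 * 200 = 11963600
2DS/H = 11963600 / 16.3 = 733963.2
EOQ = sqrt(733963.2) = 856.7 units

856.7 units


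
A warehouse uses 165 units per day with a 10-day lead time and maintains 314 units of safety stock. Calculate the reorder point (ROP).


Formula: ROP = (Daily Demand * Lead Time) + Safety Stock
Demand during lead time = 165 * 10 = 1650 units
ROP = 1650 + 314 = 1964 units

1964 units


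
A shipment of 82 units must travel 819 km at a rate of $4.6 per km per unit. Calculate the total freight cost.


TC = dist * cost * units = 819 * 4.6 * 82 = $308926.80

$308926.80


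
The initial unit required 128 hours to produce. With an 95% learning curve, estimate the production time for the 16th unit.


Formula: T_n = T_1 * (learning_rate)^(log2(n)) where learning_rate = rate/100
Doublings = log2(16) = 4
T_n = 128 * 0.95^4
T_n = 128 * 0.8145 = 104.3 hours

104.3 hours


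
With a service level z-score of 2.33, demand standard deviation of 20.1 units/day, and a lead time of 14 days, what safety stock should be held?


Formula: SS = z * sigma_d * sqrt(LT)
sqrt(LT) = sqrt(14) = 3.7417
SS = 2.33 * 20.1 * 3.7417
SS = 175.2 units

175.2 units


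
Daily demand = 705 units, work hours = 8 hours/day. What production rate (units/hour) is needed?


Formula: Production Rate = Daily Demand / Available Hours
Rate = 705 units/day / 8 hours/day
Rate = 88.1 units/hour

88.1 units/hour


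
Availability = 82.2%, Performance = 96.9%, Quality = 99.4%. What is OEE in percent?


Formula: OEE = Availability * Performance * Quality / 10000
A * P = 82.2% * 96.9% / 100 = 79.65%
OEE = 79.65% * 99.4% / 100 = 79.2%

79.2%


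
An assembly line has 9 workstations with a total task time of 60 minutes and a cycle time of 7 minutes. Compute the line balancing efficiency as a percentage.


Formula: Efficiency = Sum of Task Times / (N_stations * CT) * 100
Total station capacity = 9 stations * 7 min = 63 min
Efficiency = 60 / 63 * 100 = 95.2%

95.2%


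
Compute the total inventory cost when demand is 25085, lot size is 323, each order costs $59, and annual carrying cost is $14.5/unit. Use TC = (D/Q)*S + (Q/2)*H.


TC = 25085/323 * 59 + 323/2 * 14.5

$6923.84


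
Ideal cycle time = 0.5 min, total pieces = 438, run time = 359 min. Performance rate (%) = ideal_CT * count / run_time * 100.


Formula: Performance = (Ideal CT * Total Count) / Run Time * 100
Ideal output time = 0.5 * 438 = 219.0 min
Performance = 219.0 / 359 * 100 = 61.0%

61.0%


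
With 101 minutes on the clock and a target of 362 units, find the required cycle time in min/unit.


Formula: CT = Available Time / Number of Units
CT = 101 min / 362 units
CT = 0.28 min/unit

0.28 min/unit


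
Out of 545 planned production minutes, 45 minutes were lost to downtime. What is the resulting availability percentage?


Formula: Availability = (Planned Time - Downtime) / Planned Time * 100
Uptime = 545 - 45 = 500 min
Availability = 500 / 545 * 100 = 91.7%

91.7%


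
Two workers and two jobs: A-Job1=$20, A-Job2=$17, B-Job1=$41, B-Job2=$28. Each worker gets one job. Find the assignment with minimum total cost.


Option 1: A->1 + B->2 = $20 + $28 = $48
Option 2: A->2 + B->1 = $17 + $41 = $58
Min cost = min($48, $58) = $48

$48


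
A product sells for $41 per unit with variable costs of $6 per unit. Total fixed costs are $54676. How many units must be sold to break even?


Formula: BEQ = Fixed Costs / (Price - Variable Cost)
Contribution margin = $41 - $6 = $35/unit
BEQ = ceil($54676 / $35/unit) = ceil(1562.17) = 1563 units

1563 units


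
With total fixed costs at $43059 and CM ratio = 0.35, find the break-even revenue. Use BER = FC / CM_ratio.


Formula: BER = Fixed Costs / Contribution Margin Ratio
BER = $43059 / 0.35
BER = $123025.71 (to the nearest cent)

$123025.71


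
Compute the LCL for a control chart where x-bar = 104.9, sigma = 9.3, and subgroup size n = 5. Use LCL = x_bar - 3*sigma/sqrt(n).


LCL = 104.9 - 3 * 9.3 / sqrt(5)

92.42


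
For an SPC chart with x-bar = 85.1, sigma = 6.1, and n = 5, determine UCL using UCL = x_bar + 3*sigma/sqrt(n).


UCL = 85.1 + 3 * 6.1 / sqrt(5)

93.28


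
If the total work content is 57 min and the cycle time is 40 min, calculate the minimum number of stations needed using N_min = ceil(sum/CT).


Formula: N_min = ceil(Sum of Task Times / Cycle Time)
N_min = ceil(57 min / 40 min) = ceil(1.425)
N_min = 2 stations

2


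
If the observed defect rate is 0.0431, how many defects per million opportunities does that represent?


DPMO = defect_rate * 1000000 = 0.0431 * 1000000

43100


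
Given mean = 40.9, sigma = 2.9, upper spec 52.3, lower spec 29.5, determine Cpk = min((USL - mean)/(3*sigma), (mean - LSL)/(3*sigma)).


Cpu = (52.3 - 40.9) / (3 * 2.9) = 1.31
Cpl = (40.9 - 29.5) / (3 * 2.9) = 1.31
Cpk = min(1.31, 1.31) = 1.31

1.31


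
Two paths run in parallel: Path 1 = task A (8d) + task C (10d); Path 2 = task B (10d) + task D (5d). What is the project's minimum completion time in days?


Path 1 = 8 + 10 = 18 days
Path 2 = 10 + 5 = 15 days
Duration = max(18, 15) = 18 days

18 days


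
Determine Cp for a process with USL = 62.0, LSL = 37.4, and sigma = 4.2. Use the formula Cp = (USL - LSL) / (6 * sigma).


Cp = (62.0 - 37.4) / (6 * 4.2)

0.98


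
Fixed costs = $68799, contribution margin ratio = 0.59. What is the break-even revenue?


Formula: BER = Fixed Costs / Contribution Margin Ratio
BER = $68799 / 0.59
BER = $116608.47 (to the nearest cent)

$116608.47


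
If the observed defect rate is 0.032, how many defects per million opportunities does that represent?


DPMO = defect_rate * 1000000 = 0.032 * 1000000

32000


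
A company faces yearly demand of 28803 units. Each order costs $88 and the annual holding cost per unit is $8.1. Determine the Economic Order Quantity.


Formula: EOQ = sqrt(2 * D * S / H)
Numerator: 2 * 28803 * 88 = 5069328
2DS/H = 5069328 / 8.1 = 625843.0
EOQ = sqrt(625843.0) = 791.1 units

791.1 units


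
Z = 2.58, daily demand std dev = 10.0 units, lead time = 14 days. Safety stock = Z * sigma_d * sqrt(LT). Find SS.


Formula: SS = z * sigma_d * sqrt(LT)
sqrt(LT) = sqrt(14) = 3.7417
SS = 2.58 * 10.0 * 3.7417
SS = 96.5 units

96.5 units


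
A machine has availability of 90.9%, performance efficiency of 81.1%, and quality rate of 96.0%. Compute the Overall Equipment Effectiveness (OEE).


Formula: OEE = Availability * Performance * Quality / 10000
A * P = 90.9% * 81.1% / 100 = 73.72%
OEE = 73.72% * 96.0% / 100 = 70.8%

70.8%


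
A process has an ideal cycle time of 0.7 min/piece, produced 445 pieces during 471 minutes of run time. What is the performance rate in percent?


Formula: Performance = (Ideal CT * Total Count) / Run Time * 100
Ideal output time = 0.7 * 445 = 311.5 min
Performance = 311.5 / 471 * 100 = 66.1%

66.1%


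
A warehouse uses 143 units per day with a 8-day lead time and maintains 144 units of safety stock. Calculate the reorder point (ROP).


Formula: ROP = (Daily Demand * Lead Time) + Safety Stock
Demand during lead time = 143 * 8 = 1144 units
ROP = 1144 + 144 = 1288 units

1288 units


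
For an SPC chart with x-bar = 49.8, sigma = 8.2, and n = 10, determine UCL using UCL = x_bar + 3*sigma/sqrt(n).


UCL = 49.8 + 3 * 8.2 / sqrt(10)

57.58


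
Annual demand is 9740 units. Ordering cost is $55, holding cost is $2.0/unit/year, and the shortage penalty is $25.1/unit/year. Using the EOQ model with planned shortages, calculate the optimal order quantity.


Formula: EOQ* = sqrt(2DS/H) * sqrt((H+P)/P)
Base EOQ = sqrt(2*9740*55/2.0) = 731.92 units
Correction = sqrt((2.0+25.1)/25.1) = 1.03908
EOQ* = 731.92 * 1.03908 = 760.5 units

760.5 units


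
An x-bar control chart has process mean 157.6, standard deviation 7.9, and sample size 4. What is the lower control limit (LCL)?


LCL = 157.6 - 3 * 7.9 / sqrt(4)

145.75


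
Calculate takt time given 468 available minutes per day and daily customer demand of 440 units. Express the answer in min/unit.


Formula: Takt Time = Available Production Time / Customer Demand
Takt = 468 min/day / 440 units/day
Takt = 1.06 min/unit

1.06 min/unit


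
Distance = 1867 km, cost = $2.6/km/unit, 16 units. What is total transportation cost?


TC = dist * cost * units = 1867 * 2.6 * 16 = $77667.20

$77667.20


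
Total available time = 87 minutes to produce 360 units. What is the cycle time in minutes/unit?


Formula: CT = Available Time / Number of Units
CT = 87 min / 360 units
CT = 0.24 min/unit

0.24 min/unit


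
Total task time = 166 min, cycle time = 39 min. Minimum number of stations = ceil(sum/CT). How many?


Formula: N_min = ceil(Sum of Task Times / Cycle Time)
N_min = ceil(166 min / 39 min) = ceil(4.2564)
N_min = 5 stations

5


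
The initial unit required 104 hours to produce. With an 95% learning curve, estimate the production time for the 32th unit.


Formula: T_n = T_1 * (learning_rate)^(log2(n)) where learning_rate = rate/100
Doublings = log2(32) = 5
T_n = 104 * 0.95^5
T_n = 104 * 0.7738 = 80.5 hours

80.5 hours


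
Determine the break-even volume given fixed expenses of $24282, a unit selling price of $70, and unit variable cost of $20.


Formula: BEQ = Fixed Costs / (Price - Variable Cost)
Contribution margin = $70 - $20 = $50/unit
BEQ = ceil($24282 / $50/unit) = ceil(485.64) = 486 units

486 units


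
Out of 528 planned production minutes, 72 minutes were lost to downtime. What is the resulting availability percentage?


Formula: Availability = (Planned Time - Downtime) / Planned Time * 100
Uptime = 528 - 72 = 456 min
Availability = 456 / 528 * 100 = 86.4%

86.4%


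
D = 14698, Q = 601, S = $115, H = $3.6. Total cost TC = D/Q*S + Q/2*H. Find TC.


TC = 14698/601 * 115 + 601/2 * 3.6

$3894.23


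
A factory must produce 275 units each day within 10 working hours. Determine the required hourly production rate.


Formula: Production Rate = Daily Demand / Available Hours
Rate = 275 units/day / 10 hours/day
Rate = 27.5 units/hour

27.5 units/hour


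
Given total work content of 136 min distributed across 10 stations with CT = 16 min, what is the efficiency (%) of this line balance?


Formula: Efficiency = Sum of Task Times / (N_stations * CT) * 100
Total station capacity = 10 stations * 16 min = 160 min
Efficiency = 136 / 160 * 100 = 85.0%

85.0%


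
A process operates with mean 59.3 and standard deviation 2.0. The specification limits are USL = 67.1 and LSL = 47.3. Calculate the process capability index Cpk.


Cpu = (67.1 - 59.3) / (3 * 2.0) = 1.3
Cpl = (59.3 - 47.3) / (3 * 2.0) = 2.0
Cpk = min(1.3, 2.0) = 1.3

1.3


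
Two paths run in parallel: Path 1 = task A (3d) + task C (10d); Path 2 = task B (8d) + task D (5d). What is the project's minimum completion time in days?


Path 1 = 3 + 10 = 13 days
Path 2 = 8 + 5 = 13 days
Duration = max(13, 13) = 13 days

13 days


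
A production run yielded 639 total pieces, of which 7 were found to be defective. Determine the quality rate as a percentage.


Formula: Quality Rate = Good Pieces / Total Pieces * 100
Good pieces = 639 - 7 = 632
QR = 632 / 639 * 100 = 98.9%

98.9%


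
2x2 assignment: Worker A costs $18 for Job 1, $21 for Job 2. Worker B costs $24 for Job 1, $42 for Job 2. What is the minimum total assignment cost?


Option 1: A->1 + B->2 = $18 + $42 = $60
Option 2: A->2 + B->1 = $21 + $24 = $45
Min cost = min($60, $45) = $45

$45


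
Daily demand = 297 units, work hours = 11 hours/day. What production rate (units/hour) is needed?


Formula: Production Rate = Daily Demand / Available Hours
Rate = 297 units/day / 11 hours/day
Rate = 27.0 units/hour

27.0 units/hour


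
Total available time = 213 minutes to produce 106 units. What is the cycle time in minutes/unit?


Formula: CT = Available Time / Number of Units
CT = 213 min / 106 units
CT = 2.01 min/unit

2.01 min/unit


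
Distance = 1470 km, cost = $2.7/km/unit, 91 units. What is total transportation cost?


TC = dist * cost * units = 1470 * 2.7 * 91 = $361179.00

$361179.00


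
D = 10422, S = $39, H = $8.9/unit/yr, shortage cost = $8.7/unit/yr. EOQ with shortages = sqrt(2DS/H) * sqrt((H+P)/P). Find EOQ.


Formula: EOQ* = sqrt(2DS/H) * sqrt((H+P)/P)
Base EOQ = sqrt(2*10422*39/8.9) = 302.22 units
Correction = sqrt((8.9+8.7)/8.7) = 1.42232
EOQ* = 302.22 * 1.42232 = 429.9 units

429.9 units


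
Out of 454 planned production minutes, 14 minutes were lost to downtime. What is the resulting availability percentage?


Formula: Availability = (Planned Time - Downtime) / Planned Time * 100
Uptime = 454 - 14 = 440 min
Availability = 440 / 454 * 100 = 96.9%

96.9%


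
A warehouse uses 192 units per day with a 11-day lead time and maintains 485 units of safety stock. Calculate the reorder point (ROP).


Formula: ROP = (Daily Demand * Lead Time) + Safety Stock
Demand during lead time = 192 * 11 = 2112 units
ROP = 2112 + 485 = 2597 units

2597 units


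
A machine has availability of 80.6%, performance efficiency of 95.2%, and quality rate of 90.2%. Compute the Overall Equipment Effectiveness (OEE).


Formula: OEE = Availability * Performance * Quality / 10000
A * P = 80.6% * 95.2% / 100 = 76.73%
OEE = 76.73% * 90.2% / 100 = 69.2%

69.2%


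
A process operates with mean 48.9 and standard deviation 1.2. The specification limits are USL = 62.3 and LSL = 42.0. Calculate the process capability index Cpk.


Cpu = (62.3 - 48.9) / (3 * 1.2) = 3.72
Cpl = (48.9 - 42.0) / (3 * 1.2) = 1.92
Cpk = min(3.72, 1.92) = 1.92

1.92


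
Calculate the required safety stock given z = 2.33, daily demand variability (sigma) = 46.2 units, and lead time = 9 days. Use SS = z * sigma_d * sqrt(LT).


Formula: SS = z * sigma_d * sqrt(LT)
sqrt(LT) = sqrt(9) = 3.0
SS = 2.33 * 46.2 * 3.0
SS = 322.9 units

322.9 units


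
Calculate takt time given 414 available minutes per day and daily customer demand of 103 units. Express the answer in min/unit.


Formula: Takt Time = Available Production Time / Customer Demand
Takt = 414 min/day / 103 units/day
Takt = 4.02 min/unit

4.02 min/unit


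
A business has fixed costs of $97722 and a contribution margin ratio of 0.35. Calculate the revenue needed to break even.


Formula: BER = Fixed Costs / Contribution Margin Ratio
BER = $97722 / 0.35
BER = $279205.71 (to the nearest cent)

$279205.71


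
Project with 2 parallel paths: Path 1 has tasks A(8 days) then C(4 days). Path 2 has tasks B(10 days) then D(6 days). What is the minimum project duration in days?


Path 1 = 8 + 4 = 12 days
Path 2 = 10 + 6 = 16 days
Duration = max(12, 16) = 16 days

16 days


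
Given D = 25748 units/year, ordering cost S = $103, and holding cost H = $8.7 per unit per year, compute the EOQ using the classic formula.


Formula: EOQ = sqrt(2 * D * S / H)
Numerator: 2 * 25748 * 103 = 5304088
2DS/H = 5304088 / 8.7 = 609665.3
EOQ = sqrt(609665.3) = 780.8 units

780.8 units


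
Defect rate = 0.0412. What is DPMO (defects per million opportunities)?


DPMO = defect_rate * 1000000 = 0.0412 * 1000000

41200


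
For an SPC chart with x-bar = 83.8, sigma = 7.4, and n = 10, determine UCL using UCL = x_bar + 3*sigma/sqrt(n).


UCL = 83.8 + 3 * 7.4 / sqrt(10)

90.82


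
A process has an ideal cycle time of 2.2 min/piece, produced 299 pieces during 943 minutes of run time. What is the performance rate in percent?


Formula: Performance = (Ideal CT * Total Count) / Run Time * 100
Ideal output time = 2.2 * 299 = 657.8 min
Performance = 657.8 / 943 * 100 = 69.8%

69.8%


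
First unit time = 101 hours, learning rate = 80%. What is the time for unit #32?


Formula: T_n = T_1 * (learning_rate)^(log2(n)) where learning_rate = rate/100
Doublings = log2(32) = 5
T_n = 101 * 0.8^5
T_n = 101 * 0.3277 = 33.1 hours

33.1 hours


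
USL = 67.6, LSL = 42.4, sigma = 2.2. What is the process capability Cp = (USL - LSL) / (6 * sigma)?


Cp = (67.6 - 42.4) / (6 * 2.2)

1.91


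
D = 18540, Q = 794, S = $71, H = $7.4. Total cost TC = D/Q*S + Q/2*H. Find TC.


TC = 18540/794 * 71 + 794/2 * 7.4

$4595.66


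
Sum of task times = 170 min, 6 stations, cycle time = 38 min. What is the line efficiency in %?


Formula: Efficiency = Sum of Task Times / (N_stations * CT) * 100
Total station capacity = 6 stations * 38 min = 228 min
Efficiency = 170 / 228 * 100 = 74.6%

74.6%


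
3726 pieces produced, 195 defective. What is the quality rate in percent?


Formula: Quality Rate = Good Pieces / Total Pieces * 100
Good pieces = 3726 - 195 = 3531
QR = 3531 / 3726 * 100 = 94.8%

94.8%


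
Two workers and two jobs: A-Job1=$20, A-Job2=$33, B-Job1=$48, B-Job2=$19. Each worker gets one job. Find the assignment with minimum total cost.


Option 1: A->1 + B->2 = $20 + $19 = $39
Option 2: A->2 + B->1 = $33 + $48 = $81
Min cost = min($39, $81) = $39

$39


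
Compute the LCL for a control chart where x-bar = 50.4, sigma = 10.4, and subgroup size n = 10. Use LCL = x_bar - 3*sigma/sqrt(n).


LCL = 50.4 - 3 * 10.4 / sqrt(10)

40.53


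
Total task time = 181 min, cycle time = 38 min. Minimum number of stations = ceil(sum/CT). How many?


Formula: N_min = ceil(Sum of Task Times / Cycle Time)
N_min = ceil(181 min / 38 min) = ceil(4.7632)
N_min = 5 stations

5


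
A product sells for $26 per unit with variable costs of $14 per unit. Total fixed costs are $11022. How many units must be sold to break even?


Formula: BEQ = Fixed Costs / (Price - Variable Cost)
Contribution margin = $26 - $14 = $12/unit
BEQ = ceil($11022 / $12/unit) = ceil(918.5) = 919 units

919 units


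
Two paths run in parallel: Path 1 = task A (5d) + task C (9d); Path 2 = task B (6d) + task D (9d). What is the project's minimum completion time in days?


Path 1 = 5 + 9 = 14 days
Path 2 = 6 + 9 = 15 days
Duration = max(14, 15) = 15 days

15 days


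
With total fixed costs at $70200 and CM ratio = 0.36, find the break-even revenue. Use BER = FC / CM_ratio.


Formula: BER = Fixed Costs / Contribution Margin Ratio
BER = $70200 / 0.36
BER = $195000.00 (to the nearest cent)

$195000.00


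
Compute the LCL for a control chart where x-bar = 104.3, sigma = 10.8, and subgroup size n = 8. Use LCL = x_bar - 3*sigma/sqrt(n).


LCL = 104.3 - 3 * 10.8 / sqrt(8)

92.84


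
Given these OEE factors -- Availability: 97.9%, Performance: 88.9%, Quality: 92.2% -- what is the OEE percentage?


Formula: OEE = Availability * Performance * Quality / 10000
A * P = 97.9% * 88.9% / 100 = 87.03%
OEE = 87.03% * 92.2% / 100 = 80.2%

80.2%


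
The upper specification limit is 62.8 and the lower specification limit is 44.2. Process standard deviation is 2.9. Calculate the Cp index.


Cp = (62.8 - 44.2) / (6 * 2.9)

1.07


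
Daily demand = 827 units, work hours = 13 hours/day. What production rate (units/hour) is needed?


Formula: Production Rate = Daily Demand / Available Hours
Rate = 827 units/day / 13 hours/day
Rate = 63.6 units/hour

63.6 units/hour


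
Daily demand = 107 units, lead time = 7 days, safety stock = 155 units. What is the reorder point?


Formula: ROP = (Daily Demand * Lead Time) + Safety Stock
Demand during lead time = 107 * 7 = 749 units
ROP = 749 + 155 = 904 units

904 units


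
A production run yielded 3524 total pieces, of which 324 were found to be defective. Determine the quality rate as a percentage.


Formula: Quality Rate = Good Pieces / Total Pieces * 100
Good pieces = 3524 - 324 = 3200
QR = 3200 / 3524 * 100 = 90.8%

90.8%


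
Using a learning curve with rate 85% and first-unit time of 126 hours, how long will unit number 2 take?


Formula: T_n = T_1 * (learning_rate)^(log2(n)) where learning_rate = rate/100
Doublings = log2(2) = 1
T_n = 126 * 0.85^1
T_n = 126 * 0.85 = 107.1 hours

107.1 hours


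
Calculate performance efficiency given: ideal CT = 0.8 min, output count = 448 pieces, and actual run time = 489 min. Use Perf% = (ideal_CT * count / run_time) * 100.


Formula: Performance = (Ideal CT * Total Count) / Run Time * 100
Ideal output time = 0.8 * 448 = 358.4 min
Performance = 358.4 / 489 * 100 = 73.3%

73.3%


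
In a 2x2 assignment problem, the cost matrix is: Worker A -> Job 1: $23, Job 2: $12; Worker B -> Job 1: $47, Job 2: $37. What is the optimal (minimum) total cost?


Option 1: A->1 + B->2 = $23 + $37 = $60
Option 2: A->2 + B->1 = $12 + $47 = $59
Min cost = min($60, $59) = $59

$59


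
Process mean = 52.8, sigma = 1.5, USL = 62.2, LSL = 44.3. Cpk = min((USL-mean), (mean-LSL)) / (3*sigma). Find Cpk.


Cpu = (62.2 - 52.8) / (3 * 1.5) = 2.09
Cpl = (52.8 - 44.3) / (3 * 1.5) = 1.89
Cpk = min(2.09, 1.89) = 1.89

1.89


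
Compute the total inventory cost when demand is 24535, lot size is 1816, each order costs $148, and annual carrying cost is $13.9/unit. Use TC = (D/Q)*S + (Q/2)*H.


TC = 24535/1816 * 148 + 1816/2 * 13.9

$14620.75


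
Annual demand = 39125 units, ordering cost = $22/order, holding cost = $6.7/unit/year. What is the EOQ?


Formula: EOQ = sqrt(2 * D * S / H)
Numerator: 2 * 39125 * 22 = 1721500
2DS/H = 1721500 / 6.7 = 256940.3
EOQ = sqrt(256940.3) = 506.9 units

506.9 units


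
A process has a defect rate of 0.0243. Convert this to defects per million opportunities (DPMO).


DPMO = defect_rate * 1000000 = 0.0243 * 1000000

24300


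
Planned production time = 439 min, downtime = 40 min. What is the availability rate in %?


Formula: Availability = (Planned Time - Downtime) / Planned Time * 100
Uptime = 439 - 40 = 399 min
Availability = 399 / 439 * 100 = 90.9%

90.9%


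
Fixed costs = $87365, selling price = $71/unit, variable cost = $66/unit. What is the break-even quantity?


Formula: BEQ = Fixed Costs / (Price - Variable Cost)
Contribution margin = $71 - $66 = $5/unit
BEQ = ceil($87365 / $5/unit) = ceil(17473.0) = 17473 units

17473 units


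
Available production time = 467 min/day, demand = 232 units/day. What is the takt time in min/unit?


Formula: Takt Time = Available Production Time / Customer Demand
Takt = 467 min/day / 232 units/day
Takt = 2.01 min/unit

2.01 min/unit


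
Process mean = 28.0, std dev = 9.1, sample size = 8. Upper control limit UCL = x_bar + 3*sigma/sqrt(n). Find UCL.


UCL = 28.0 + 3 * 9.1 / sqrt(8)

37.65


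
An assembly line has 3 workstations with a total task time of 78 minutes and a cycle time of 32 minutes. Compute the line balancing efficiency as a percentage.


Formula: Efficiency = Sum of Task Times / (N_stations * CT) * 100
Total station capacity = 3 stations * 32 min = 96 min
Efficiency = 78 / 96 * 100 = 81.3%

81.3%


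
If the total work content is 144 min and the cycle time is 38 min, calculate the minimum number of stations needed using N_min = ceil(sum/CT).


Formula: N_min = ceil(Sum of Task Times / Cycle Time)
N_min = ceil(144 min / 38 min) = ceil(3.7895)
N_min = 4 stations

4


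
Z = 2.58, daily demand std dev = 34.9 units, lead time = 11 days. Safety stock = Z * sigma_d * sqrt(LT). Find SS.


Formula: SS = z * sigma_d * sqrt(LT)
sqrt(LT) = sqrt(11) = 3.3166
SS = 2.58 * 34.9 * 3.3166
SS = 298.6 units

298.6 units


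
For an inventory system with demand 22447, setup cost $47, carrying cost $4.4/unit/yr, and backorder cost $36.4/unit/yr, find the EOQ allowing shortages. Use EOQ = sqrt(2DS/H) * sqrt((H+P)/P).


Formula: EOQ* = sqrt(2DS/H) * sqrt((H+P)/P)
Base EOQ = sqrt(2*22447*47/4.4) = 692.5 units
Correction = sqrt((4.4+36.4)/36.4) = 1.05872
EOQ* = 692.5 * 1.05872 = 733.2 units

733.2 units


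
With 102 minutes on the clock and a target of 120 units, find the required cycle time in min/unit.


Formula: CT = Available Time / Number of Units
CT = 102 min / 120 units
CT = 0.85 min/unit

0.85 min/unit


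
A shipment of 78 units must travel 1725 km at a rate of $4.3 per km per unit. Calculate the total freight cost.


TC = dist * cost * units = 1725 * 4.3 * 78 = $578565.00

$578565.00


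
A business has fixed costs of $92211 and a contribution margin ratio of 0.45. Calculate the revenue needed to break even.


Formula: BER = Fixed Costs / Contribution Margin Ratio
BER = $92211 / 0.45
BER = $204913.33 (to the nearest cent)

$204913.33


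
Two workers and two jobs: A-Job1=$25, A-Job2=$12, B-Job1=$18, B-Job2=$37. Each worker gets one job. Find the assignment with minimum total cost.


Option 1: A->1 + B->2 = $25 + $37 = $62
Option 2: A->2 + B->1 = $12 + $18 = $30
Min cost = min($62, $30) = $30

$30


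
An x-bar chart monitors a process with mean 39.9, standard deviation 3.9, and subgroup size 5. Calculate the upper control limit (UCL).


UCL = 39.9 + 3 * 3.9 / sqrt(5)

45.13


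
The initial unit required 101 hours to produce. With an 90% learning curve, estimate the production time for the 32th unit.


Formula: T_n = T_1 * (learning_rate)^(log2(n)) where learning_rate = rate/100
Doublings = log2(32) = 5
T_n = 101 * 0.9^5
T_n = 101 * 0.5905 = 59.6 hours

59.6 hours


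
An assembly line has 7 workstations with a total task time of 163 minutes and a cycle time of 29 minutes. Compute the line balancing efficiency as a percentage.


Formula: Efficiency = Sum of Task Times / (N_stations * CT) * 100
Total station capacity = 7 stations * 29 min = 203 min
Efficiency = 163 / 203 * 100 = 80.3%

80.3%


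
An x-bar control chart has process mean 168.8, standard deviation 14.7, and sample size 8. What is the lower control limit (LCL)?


LCL = 168.8 - 3 * 14.7 / sqrt(8)

153.21


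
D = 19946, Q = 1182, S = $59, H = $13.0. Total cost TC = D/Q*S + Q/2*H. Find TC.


TC = 19946/1182 * 59 + 1182/2 * 13.0

$8678.61


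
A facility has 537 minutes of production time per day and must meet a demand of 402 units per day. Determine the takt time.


Formula: Takt Time = Available Production Time / Customer Demand
Takt = 537 min/day / 402 units/day
Takt = 1.34 min/unit

1.34 min/unit


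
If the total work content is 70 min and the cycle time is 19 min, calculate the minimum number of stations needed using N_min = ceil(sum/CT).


Formula: N_min = ceil(Sum of Task Times / Cycle Time)
N_min = ceil(70 min / 19 min) = ceil(3.6842)
N_min = 4 stations

4


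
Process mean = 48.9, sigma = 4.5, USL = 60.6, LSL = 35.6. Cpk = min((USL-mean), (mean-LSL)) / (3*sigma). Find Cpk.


Cpu = (60.6 - 48.9) / (3 * 4.5) = 0.87
Cpl = (48.9 - 35.6) / (3 * 4.5) = 0.99
Cpk = min(0.87, 0.99) = 0.87

0.87


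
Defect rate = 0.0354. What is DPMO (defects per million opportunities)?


DPMO = defect_rate * 1000000 = 0.0354 * 1000000

35400


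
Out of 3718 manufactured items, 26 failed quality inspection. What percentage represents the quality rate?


Formula: Quality Rate = Good Pieces / Total Pieces * 100
Good pieces = 3718 - 26 = 3692
QR = 3692 / 3718 * 100 = 99.3%

99.3%


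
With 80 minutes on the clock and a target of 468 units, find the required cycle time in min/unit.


Formula: CT = Available Time / Number of Units
CT = 80 min / 468 units
CT = 0.17 min/unit

0.17 min/unit


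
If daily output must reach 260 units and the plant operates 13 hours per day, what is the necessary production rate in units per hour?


Formula: Production Rate = Daily Demand / Available Hours
Rate = 260 units/day / 13 hours/day
Rate = 20.0 units/hour

20.0 units/hour
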